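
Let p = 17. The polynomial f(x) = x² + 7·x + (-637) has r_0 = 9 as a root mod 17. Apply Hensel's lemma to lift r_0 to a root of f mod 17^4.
r_3 = 36015 (mod 83521)

Hensel: r_{i+1} = r_i − f(r_i)·(f′(r_i))^{-1} mod 17^{i+2}, f′(x) = 2x + 7. Iterate:
  r_0 = 9 (mod 17)
  r_1 = 179 (mod 289)
  r_2 = 1624 (mod 4913)
  r_3 = 36015 (mod 83521)
Final: r = 36015 satisfies f(r) ≡ 0 mod 17^4.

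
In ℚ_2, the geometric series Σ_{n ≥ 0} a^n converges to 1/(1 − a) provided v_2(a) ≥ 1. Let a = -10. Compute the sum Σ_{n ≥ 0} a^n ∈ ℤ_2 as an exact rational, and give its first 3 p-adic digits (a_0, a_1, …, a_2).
Σ a^n = 1/(1 − a) = 1/11;  first 3 digits = (1, 1, 0)

v_2(a) = 1 ≥ 1, so the series converges in ℤ_2 to 1/(1 − a) = 1/(1 − (-10)) = 1/11. Expand this rational in ℤ_2: compute digits iteratively via d_i = x_i mod 2, x_{i+1} = (x_i − d_i)/2. The first 3 digits are (1, 1, 0).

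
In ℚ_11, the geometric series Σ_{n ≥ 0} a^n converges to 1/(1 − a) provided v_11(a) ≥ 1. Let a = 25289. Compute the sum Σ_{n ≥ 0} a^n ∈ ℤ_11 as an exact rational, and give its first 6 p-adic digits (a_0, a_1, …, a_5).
Σ a^n = 1/(1 − a) = -1/25288;  first 6 digits = (1, 0, 0, 8, 1, 0)

v_11(a) = 3 ≥ 1, so the series converges in ℤ_11 to 1/(1 − a) = 1/(1 − 25289) = -1/25288. Expand this rational in ℤ_11: compute digits iteratively via d_i = x_i mod 11, x_{i+1} = (x_i − d_i)/11. The first 6 digits are (1, 0, 0, 8, 1, 0).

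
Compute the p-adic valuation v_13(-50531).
v_13(-50531) = 3

v_13(n) is the largest exponent k such that 13^k divides n. Factor out: -50531 = -13^3 · 23. (Sign doesn't affect v_p.) So v_13(-50531) = 3.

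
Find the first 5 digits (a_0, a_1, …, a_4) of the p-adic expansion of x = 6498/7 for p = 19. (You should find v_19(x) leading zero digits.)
(a_0, …, a_4) = (0, 0, 8, 16, 10)

v_19(6498/7) = 2, so a_0 = ... = a_1 = 0. Factor out: x = 19^2 · u with u = 18/7 a unit in ℤ_19. Expand u iteratively via a_{v+i} = u_i mod 19, u_{i+1} = (u_i − a_{v+i})/19:
  u_0 = 18/7;  a_2 = 8;  u_1 = (u_0 − 8)/19 = -2/7
  u_1 = -2/7;  a_3 = 16;  u_2 = (u_1 − 16)/19 = -6/7
  u_2 = -6/7;  a_4 = 10;  u_3 = (u_2 − 10)/19 = -4/7
Digits: (0, 0, 8, 16, 10).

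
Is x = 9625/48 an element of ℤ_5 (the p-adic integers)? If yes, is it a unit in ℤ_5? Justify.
x ∈ ℤ_5 but not a unit; v_5(x) = 3 > 0

ℤ_5 = {x ∈ ℚ_5 : v_5(x) ≥ 0} and ℤ_5^× = {x ∈ ℤ_5 : v_5(x) = 0}. Here v_5(9625/48) = v_5(num) − v_5(den) = 3; compare against these criteria.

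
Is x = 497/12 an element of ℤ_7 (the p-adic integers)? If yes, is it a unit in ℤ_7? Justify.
x ∈ ℤ_7 but not a unit; v_7(x) = 1 > 0

ℤ_7 = {x ∈ ℚ_7 : v_7(x) ≥ 0} and ℤ_7^× = {x ∈ ℤ_7 : v_7(x) = 0}. Here v_7(497/12) = v_7(num) − v_7(den) = 1; compare against these criteria.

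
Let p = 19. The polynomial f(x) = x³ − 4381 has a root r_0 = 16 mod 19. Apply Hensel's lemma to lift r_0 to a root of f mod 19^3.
r_2 = 1270 (mod 6859)

Hensel: r_{i+1} = r_i − f(r_i)/f′(r_i) mod 19^{i+2}, where f′(x) = 3x². Iterate:
  r_0 = 16 (mod 19)
  r_1 = 187 (mod 361)
  r_2 = 1270 (mod 6859)
Final: r = 1270 with f(r) ≡ 0 mod 19^3.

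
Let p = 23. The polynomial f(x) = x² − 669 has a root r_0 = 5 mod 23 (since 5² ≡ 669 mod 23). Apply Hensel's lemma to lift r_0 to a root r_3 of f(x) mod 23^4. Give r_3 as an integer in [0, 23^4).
r_3 = 133589 (mod 279841)

Hensel's recurrence: r_{i+1} = r_i − f(r_i)·(f′(r_i))^{-1} mod 23^{i+2}, with f′(x) = 2x. Iterate:
  r_0 = 5 (mod 23)
  r_1 = 281 (mod 529)
  r_2 = 11919 (mod 12167)
  r_3 = 133589 (mod 279841)
Final: r_3 = 133589, and one checks f(r_3) ≡ 0 mod 23^4.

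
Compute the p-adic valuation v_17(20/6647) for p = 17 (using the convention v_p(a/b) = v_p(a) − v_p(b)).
v_17(20/6647) = -2

Factor powers of 17 from the numerator and denominator of the reduced fraction: 20 = 17^0 · 20 and 6647 = 17^2 · 23. Apply v_p(a/b) = v_p(a) − v_p(b): v_17(20/6647) = 0 − 2 = -2.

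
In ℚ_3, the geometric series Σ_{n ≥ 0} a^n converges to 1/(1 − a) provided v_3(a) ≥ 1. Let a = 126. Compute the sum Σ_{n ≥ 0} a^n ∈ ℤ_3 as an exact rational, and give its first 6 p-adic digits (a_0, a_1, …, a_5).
Σ a^n = 1/(1 − a) = -1/125;  first 6 digits = (1, 0, 2, 1, 2, 2)

v_3(a) = 2 ≥ 1, so the series converges in ℤ_3 to 1/(1 − a) = 1/(1 − 126) = -1/125. Expand this rational in ℤ_3: compute digits iteratively via d_i = x_i mod 3, x_{i+1} = (x_i − d_i)/3. The first 6 digits are (1, 0, 2, 1, 2, 2).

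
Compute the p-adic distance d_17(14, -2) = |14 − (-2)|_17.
d_17(14, -2) = 1

Step 1 — x − y = 14 − (-2) = 16. Step 2 — v_17(16) = 0 (factor: 16 = (17^0 · 16); the sign does not affect v_p). Step 3 — |x − y|_17 = 17^{0} = 1.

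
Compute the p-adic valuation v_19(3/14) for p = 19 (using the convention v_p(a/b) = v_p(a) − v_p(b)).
v_19(3/14) = 0

Factor powers of 19 from the numerator and denominator of the reduced fraction: 3 = 19^0 · 3 and 14 = 19^0 · 14. Apply v_p(a/b) = v_p(a) − v_p(b): v_19(3/14) = 0 − 0 = 0.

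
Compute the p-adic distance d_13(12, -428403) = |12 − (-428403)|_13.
d_13(12, -428403) = 1/28561

Step 1 — x − y = 12 − (-428403) = 428415. Step 2 — v_13(428415) = 4 (factor: 428415 = (13^4 · 15); the sign does not affect v_p). Step 3 — |x − y|_13 = 13^{-4} = 1/28561.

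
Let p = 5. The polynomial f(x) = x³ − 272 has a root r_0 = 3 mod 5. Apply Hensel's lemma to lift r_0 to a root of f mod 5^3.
r_2 = 113 (mod 125)

Hensel: r_{i+1} = r_i − f(r_i)/f′(r_i) mod 5^{i+2}, where f′(x) = 3x². Iterate:
  r_0 = 3 (mod 5)
  r_1 = 13 (mod 25)
  r_2 = 113 (mod 125)
Final: r = 113 with f(r) ≡ 0 mod 5^3.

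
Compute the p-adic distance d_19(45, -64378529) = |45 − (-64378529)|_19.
d_19(45, -64378529) = 1/2476099

Step 1 — x − y = 45 − (-64378529) = 64378574. Step 2 — v_19(64378574) = 5 (factor: 64378574 = (19^5 · 26); the sign does not affect v_p). Step 3 — |x − y|_19 = 19^{-5} = 1/2476099.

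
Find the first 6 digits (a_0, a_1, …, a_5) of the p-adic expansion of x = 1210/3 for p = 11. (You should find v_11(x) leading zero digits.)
(a_0, …, a_5) = (0, 0, 7, 7, 3, 7)

v_11(1210/3) = 2, so a_0 = ... = a_1 = 0. Factor out: x = 11^2 · u with u = 10/3 a unit in ℤ_11. Expand u iteratively via a_{v+i} = u_i mod 11, u_{i+1} = (u_i − a_{v+i})/11:
  u_0 = 10/3;  a_2 = 7;  u_1 = (u_0 − 7)/11 = -1/3
  u_1 = -1/3;  a_3 = 7;  u_2 = (u_1 − 7)/11 = -2/3
  u_2 = -2/3;  a_4 = 3;  u_3 = (u_2 − 3)/11 = -1/3
  u_3 = -1/3;  a_5 = 7;  u_4 = (u_3 − 7)/11 = -2/3
Digits: (0, 0, 7, 7, 3, 7).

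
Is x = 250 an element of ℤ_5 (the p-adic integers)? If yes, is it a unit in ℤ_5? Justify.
x ∈ ℤ_5 but not a unit; v_5(x) = 3 > 0

ℤ_5 = {x ∈ ℚ_5 : v_5(x) ≥ 0} and ℤ_5^× = {x ∈ ℤ_5 : v_5(x) = 0}. Here v_5(250) = v_5(num) − v_5(den) = 3; compare against these criteria.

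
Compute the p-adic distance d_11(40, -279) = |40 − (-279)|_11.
d_11(40, -279) = 1/11

Step 1 — x − y = 40 − (-279) = 319. Step 2 — v_11(319) = 1 (factor: 319 = (11^1 · 29); the sign does not affect v_p). Step 3 — |x − y|_11 = 11^{-1} = 1/11.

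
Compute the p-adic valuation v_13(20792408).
v_13(20792408) = 5

v_13(n) is the largest exponent k such that 13^k divides n. Factor out: 20792408 = 13^5 · 56. (Sign doesn't affect v_p.) So v_13(20792408) = 5.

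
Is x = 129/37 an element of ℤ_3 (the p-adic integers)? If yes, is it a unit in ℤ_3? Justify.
x ∈ ℤ_3 but not a unit; v_3(x) = 1 > 0

ℤ_3 = {x ∈ ℚ_3 : v_3(x) ≥ 0} and ℤ_3^× = {x ∈ ℤ_3 : v_3(x) = 0}. Here v_3(129/37) = v_3(num) − v_3(den) = 1; compare against these criteria.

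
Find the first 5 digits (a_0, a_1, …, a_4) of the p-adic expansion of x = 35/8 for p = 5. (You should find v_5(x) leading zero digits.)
(a_0, …, a_4) = (0, 4, 0, 3, 0)

v_5(35/8) = 1, so a_0 = ... = a_0 = 0. Factor out: x = 5^1 · u with u = 7/8 a unit in ℤ_5. Expand u iteratively via a_{v+i} = u_i mod 5, u_{i+1} = (u_i − a_{v+i})/5:
  u_0 = 7/8;  a_1 = 4;  u_1 = (u_0 − 4)/5 = -5/8
  u_1 = -5/8;  a_2 = 0;  u_2 = (u_1 − 0)/5 = -1/8
  u_2 = -1/8;  a_3 = 3;  u_3 = (u_2 − 3)/5 = -5/8
  u_3 = -5/8;  a_4 = 0;  u_4 = (u_3 − 0)/5 = -1/8
Digits: (0, 4, 0, 3, 0).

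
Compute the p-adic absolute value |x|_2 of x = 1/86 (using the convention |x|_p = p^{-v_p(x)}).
|1/86|_2 = 2

Step 1 — compute v_2(x) by factoring powers of 2 out of the numerator and denominator: v_2(1/86) = -1. Step 2 — apply |x|_p = p^{-v_p(x)} = 2^{1} = 2.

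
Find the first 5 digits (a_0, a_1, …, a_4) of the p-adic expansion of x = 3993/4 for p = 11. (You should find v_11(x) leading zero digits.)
(a_0, …, a_4) = (0, 0, 0, 9, 2)

v_11(3993/4) = 3, so a_0 = ... = a_2 = 0. Factor out: x = 11^3 · u with u = 3/4 a unit in ℤ_11. Expand u iteratively via a_{v+i} = u_i mod 11, u_{i+1} = (u_i − a_{v+i})/11:
  u_0 = 3/4;  a_3 = 9;  u_1 = (u_0 − 9)/11 = -3/4
  u_1 = -3/4;  a_4 = 2;  u_2 = (u_1 − 2)/11 = -1/4
Digits: (0, 0, 0, 9, 2).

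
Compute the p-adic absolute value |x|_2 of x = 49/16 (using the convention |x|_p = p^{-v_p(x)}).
|49/16|_2 = 16

Step 1 — compute v_2(x) by factoring powers of 2 out of the numerator and denominator: v_2(49/16) = -4. Step 2 — apply |x|_p = p^{-v_p(x)} = 2^{4} = 16.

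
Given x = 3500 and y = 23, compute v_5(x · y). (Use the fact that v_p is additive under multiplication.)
v_5(80500) = 3

v_p(x) = 3 (factor: 3500 = 5^3 · 28); v_p(y) = 0 (factor: 23 = 5^0 · 23). Additivity: v_p(xy) = v_p(x) + v_p(y) = 3 + 0 = 3. (Direct check: xy = 80500 = 5^3 · (644).)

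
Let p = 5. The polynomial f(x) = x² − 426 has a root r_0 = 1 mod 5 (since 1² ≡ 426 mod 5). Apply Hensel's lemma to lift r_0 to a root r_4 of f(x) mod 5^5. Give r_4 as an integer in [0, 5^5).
r_4 = 3026 (mod 3125)

Hensel's recurrence: r_{i+1} = r_i − f(r_i)·(f′(r_i))^{-1} mod 5^{i+2}, with f′(x) = 2x. Iterate:
  r_0 = 1 (mod 5)
  r_1 = 1 (mod 25)
  r_2 = 26 (mod 125)
  r_3 = 526 (mod 625)
  r_4 = 3026 (mod 3125)
Final: r_4 = 3026, and one checks f(r_4) ≡ 0 mod 5^5.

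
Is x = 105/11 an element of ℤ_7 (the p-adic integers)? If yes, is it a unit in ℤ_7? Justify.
x ∈ ℤ_7 but not a unit; v_7(x) = 1 > 0

ℤ_7 = {x ∈ ℚ_7 : v_7(x) ≥ 0} and ℤ_7^× = {x ∈ ℤ_7 : v_7(x) = 0}. Here v_7(105/11) = v_7(num) − v_7(den) = 1; compare against these criteria.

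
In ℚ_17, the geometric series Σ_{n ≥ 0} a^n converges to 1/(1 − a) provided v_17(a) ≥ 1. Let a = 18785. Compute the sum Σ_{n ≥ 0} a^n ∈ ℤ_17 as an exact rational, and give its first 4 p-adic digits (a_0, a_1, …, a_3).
Σ a^n = 1/(1 − a) = -1/18784;  first 4 digits = (1, 0, 14, 3)

v_17(a) = 2 ≥ 1, so the series converges in ℤ_17 to 1/(1 − a) = 1/(1 − 18785) = -1/18784. Expand this rational in ℤ_17: compute digits iteratively via d_i = x_i mod 17, x_{i+1} = (x_i − d_i)/17. The first 4 digits are (1, 0, 14, 3).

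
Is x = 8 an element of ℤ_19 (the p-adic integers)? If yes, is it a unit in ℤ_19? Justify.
x ∈ ℤ_19^× (unit); v_19(x) = 0

ℤ_19 = {x ∈ ℚ_19 : v_19(x) ≥ 0} and ℤ_19^× = {x ∈ ℤ_19 : v_19(x) = 0}. Here v_19(8) = v_19(num) − v_19(den) = 0; compare against these criteria.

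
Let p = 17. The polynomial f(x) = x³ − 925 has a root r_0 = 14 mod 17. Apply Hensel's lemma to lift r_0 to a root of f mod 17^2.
r_1 = 150 (mod 289)

Hensel: r_{i+1} = r_i − f(r_i)/f′(r_i) mod 17^{i+2}, where f′(x) = 3x². Iterate:
  r_0 = 14 (mod 17)
  r_1 = 150 (mod 289)
Final: r = 150 with f(r) ≡ 0 mod 17^2.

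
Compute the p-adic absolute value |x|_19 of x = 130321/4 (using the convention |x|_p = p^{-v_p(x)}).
|130321/4|_19 = 1/130321

Step 1 — compute v_19(x) by factoring powers of 19 out of the numerator and denominator: v_19(130321/4) = 4. Step 2 — apply |x|_p = p^{-v_p(x)} = 19^{-4} = 1/130321.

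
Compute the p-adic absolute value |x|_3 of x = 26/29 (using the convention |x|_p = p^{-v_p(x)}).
|26/29|_3 = 1

Step 1 — compute v_3(x) by factoring powers of 3 out of the numerator and denominator: v_3(26/29) = 0. Step 2 — apply |x|_p = p^{-v_p(x)} = 3^{0} = 1.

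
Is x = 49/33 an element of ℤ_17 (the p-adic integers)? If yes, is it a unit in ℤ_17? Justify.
x ∈ ℤ_17^× (unit); v_17(x) = 0

ℤ_17 = {x ∈ ℚ_17 : v_17(x) ≥ 0} and ℤ_17^× = {x ∈ ℤ_17 : v_17(x) = 0}. Here v_17(49/33) = v_17(num) − v_17(den) = 0; compare against these criteria.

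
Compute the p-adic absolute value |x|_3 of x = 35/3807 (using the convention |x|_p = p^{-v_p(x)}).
|35/3807|_3 = 81

Step 1 — compute v_3(x) by factoring powers of 3 out of the numerator and denominator: v_3(35/3807) = -4. Step 2 — apply |x|_p = p^{-v_p(x)} = 3^{4} = 81.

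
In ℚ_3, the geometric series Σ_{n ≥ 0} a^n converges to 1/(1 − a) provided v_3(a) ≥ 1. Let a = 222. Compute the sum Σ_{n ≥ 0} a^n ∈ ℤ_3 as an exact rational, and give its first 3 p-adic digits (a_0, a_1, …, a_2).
Σ a^n = 1/(1 − a) = -1/221;  first 3 digits = (1, 2, 1)

v_3(a) = 1 ≥ 1, so the series converges in ℤ_3 to 1/(1 − a) = 1/(1 − 222) = -1/221. Expand this rational in ℤ_3: compute digits iteratively via d_i = x_i mod 3, x_{i+1} = (x_i − d_i)/3. The first 3 digits are (1, 2, 1).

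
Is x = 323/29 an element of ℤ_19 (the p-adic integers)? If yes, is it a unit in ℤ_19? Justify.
x ∈ ℤ_19 but not a unit; v_19(x) = 1 > 0

ℤ_19 = {x ∈ ℚ_19 : v_19(x) ≥ 0} and ℤ_19^× = {x ∈ ℤ_19 : v_19(x) = 0}. Here v_19(323/29) = v_19(num) − v_19(den) = 1; compare against these criteria.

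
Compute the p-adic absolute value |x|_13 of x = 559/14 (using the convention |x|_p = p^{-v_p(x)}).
|559/14|_13 = 1/13

Step 1 — compute v_13(x) by factoring powers of 13 out of the numerator and denominator: v_13(559/14) = 1. Step 2 — apply |x|_p = p^{-v_p(x)} = 13^{-1} = 1/13.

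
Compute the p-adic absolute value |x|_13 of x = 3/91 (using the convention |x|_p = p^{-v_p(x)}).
|3/91|_13 = 13

Step 1 — compute v_13(x) by factoring powers of 13 out of the numerator and denominator: v_13(3/91) = -1. Step 2 — apply |x|_p = p^{-v_p(x)} = 13^{1} = 13.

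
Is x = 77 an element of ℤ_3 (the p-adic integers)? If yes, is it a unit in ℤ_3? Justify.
x ∈ ℤ_3^× (unit); v_3(x) = 0

ℤ_3 = {x ∈ ℚ_3 : v_3(x) ≥ 0} and ℤ_3^× = {x ∈ ℤ_3 : v_3(x) = 0}. Here v_3(77) = v_3(num) − v_3(den) = 0; compare against these criteria.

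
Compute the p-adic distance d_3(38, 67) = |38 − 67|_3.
d_3(38, 67) = 1

Step 1 — x − y = 38 − 67 = -29. Step 2 — v_3(-29) = 0 (factor: -29 = −(3^0 · 29); the sign does not affect v_p). Step 3 — |x − y|_3 = 3^{0} = 1.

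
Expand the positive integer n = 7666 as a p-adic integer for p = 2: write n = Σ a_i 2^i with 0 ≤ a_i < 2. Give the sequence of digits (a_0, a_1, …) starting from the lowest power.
(a_0, a_1, …) = (0, 1, 0, 0, 1, 1, 1, 1, 1, 0, 1, 1, 1)

Repeated division by 2 gives the digits low-to-high: 7666 = 1·2^1 + 1·2^4 + 1·2^5 + 1·2^6 + 1·2^7 + 1·2^8 + 1·2^10 + 1·2^11 + 1·2^12. Digit sequence: (0, 1, 0, 0, 1, 1, 1, 1, 1, 0, 1, 1, 1).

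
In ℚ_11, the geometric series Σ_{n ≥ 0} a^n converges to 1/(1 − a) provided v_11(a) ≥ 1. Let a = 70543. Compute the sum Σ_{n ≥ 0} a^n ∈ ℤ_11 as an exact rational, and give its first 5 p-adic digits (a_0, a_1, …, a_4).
Σ a^n = 1/(1 − a) = -1/70542;  first 5 digits = (1, 0, 0, 9, 4)

v_11(a) = 3 ≥ 1, so the series converges in ℤ_11 to 1/(1 − a) = 1/(1 − 70543) = -1/70542. Expand this rational in ℤ_11: compute digits iteratively via d_i = x_i mod 11, x_{i+1} = (x_i − d_i)/11. The first 5 digits are (1, 0, 0, 9, 4).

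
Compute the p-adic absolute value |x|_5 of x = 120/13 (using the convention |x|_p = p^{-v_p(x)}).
|120/13|_5 = 1/5

Step 1 — compute v_5(x) by factoring powers of 5 out of the numerator and denominator: v_5(120/13) = 1. Step 2 — apply |x|_p = p^{-v_p(x)} = 5^{-1} = 1/5.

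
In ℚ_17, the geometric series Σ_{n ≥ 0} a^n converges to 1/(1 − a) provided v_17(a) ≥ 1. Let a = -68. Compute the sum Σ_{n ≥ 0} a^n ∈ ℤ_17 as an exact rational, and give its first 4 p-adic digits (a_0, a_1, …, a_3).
Σ a^n = 1/(1 − a) = 1/69;  first 4 digits = (1, 13, 15, 4)

v_17(a) = 1 ≥ 1, so the series converges in ℤ_17 to 1/(1 − a) = 1/(1 − (-68)) = 1/69. Expand this rational in ℤ_17: compute digits iteratively via d_i = x_i mod 17, x_{i+1} = (x_i − d_i)/17. The first 4 digits are (1, 13, 15, 4).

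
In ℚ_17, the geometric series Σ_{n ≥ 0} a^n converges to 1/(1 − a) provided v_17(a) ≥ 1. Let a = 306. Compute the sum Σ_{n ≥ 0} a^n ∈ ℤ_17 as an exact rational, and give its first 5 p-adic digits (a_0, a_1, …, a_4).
Σ a^n = 1/(1 − a) = -1/305;  first 5 digits = (1, 1, 2, 3, 5)

v_17(a) = 1 ≥ 1, so the series converges in ℤ_17 to 1/(1 − a) = 1/(1 − 306) = -1/305. Expand this rational in ℤ_17: compute digits iteratively via d_i = x_i mod 17, x_{i+1} = (x_i − d_i)/17. The first 5 digits are (1, 1, 2, 3, 5).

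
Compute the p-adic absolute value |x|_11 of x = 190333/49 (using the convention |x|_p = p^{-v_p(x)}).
|190333/49|_11 = 1/14641

Step 1 — compute v_11(x) by factoring powers of 11 out of the numerator and denominator: v_11(190333/49) = 4. Step 2 — apply |x|_p = p^{-v_p(x)} = 11^{-4} = 1/14641.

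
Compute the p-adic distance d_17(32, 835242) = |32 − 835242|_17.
d_17(32, 835242) = 1/83521

Step 1 — x − y = 32 − 835242 = -835210. Step 2 — v_17(-835210) = 4 (factor: -835210 = −(17^4 · 10); the sign does not affect v_p). Step 3 — |x − y|_17 = 17^{-4} = 1/83521.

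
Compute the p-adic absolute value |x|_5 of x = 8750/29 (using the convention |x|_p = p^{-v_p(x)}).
|8750/29|_5 = 1/625

Step 1 — compute v_5(x) by factoring powers of 5 out of the numerator and denominator: v_5(8750/29) = 4. Step 2 — apply |x|_p = p^{-v_p(x)} = 5^{-4} = 1/625.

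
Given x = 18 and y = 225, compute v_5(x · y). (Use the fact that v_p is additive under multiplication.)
v_5(4050) = 2

v_p(x) = 0 (factor: 18 = 5^0 · 18); v_p(y) = 2 (factor: 225 = 5^2 · 9). Additivity: v_p(xy) = v_p(x) + v_p(y) = 0 + 2 = 2. (Direct check: xy = 4050 = 5^2 · (162).)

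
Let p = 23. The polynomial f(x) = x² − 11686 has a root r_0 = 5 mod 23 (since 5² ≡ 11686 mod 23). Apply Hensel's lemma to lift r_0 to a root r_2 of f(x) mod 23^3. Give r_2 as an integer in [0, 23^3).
r_2 = 10746 (mod 12167)

Hensel's recurrence: r_{i+1} = r_i − f(r_i)·(f′(r_i))^{-1} mod 23^{i+2}, with f′(x) = 2x. Iterate:
  r_0 = 5 (mod 23)
  r_1 = 166 (mod 529)
  r_2 = 10746 (mod 12167)
Final: r_2 = 10746, and one checks f(r_2) ≡ 0 mod 23^3.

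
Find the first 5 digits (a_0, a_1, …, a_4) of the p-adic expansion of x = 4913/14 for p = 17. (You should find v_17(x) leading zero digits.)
(a_0, …, a_4) = (0, 0, 0, 11, 3)

v_17(4913/14) = 3, so a_0 = ... = a_2 = 0. Factor out: x = 17^3 · u with u = 1/14 a unit in ℤ_17. Expand u iteratively via a_{v+i} = u_i mod 17, u_{i+1} = (u_i − a_{v+i})/17:
  u_0 = 1/14;  a_3 = 11;  u_1 = (u_0 − 11)/17 = -9/14
  u_1 = -9/14;  a_4 = 3;  u_2 = (u_1 − 3)/17 = -3/14
Digits: (0, 0, 0, 11, 3).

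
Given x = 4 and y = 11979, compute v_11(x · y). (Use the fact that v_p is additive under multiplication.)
v_11(47916) = 3

v_p(x) = 0 (factor: 4 = 11^0 · 4); v_p(y) = 3 (factor: 11979 = 11^3 · 9). Additivity: v_p(xy) = v_p(x) + v_p(y) = 0 + 3 = 3. (Direct check: xy = 47916 = 11^3 · (36).)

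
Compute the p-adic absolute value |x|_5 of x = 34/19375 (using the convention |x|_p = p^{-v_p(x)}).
|34/19375|_5 = 625

Step 1 — compute v_5(x) by factoring powers of 5 out of the numerator and denominator: v_5(34/19375) = -4. Step 2 — apply |x|_p = p^{-v_p(x)} = 5^{4} = 625.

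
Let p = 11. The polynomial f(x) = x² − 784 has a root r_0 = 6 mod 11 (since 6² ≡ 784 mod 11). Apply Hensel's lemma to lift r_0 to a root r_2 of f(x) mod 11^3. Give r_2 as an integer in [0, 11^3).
r_2 = 28 (mod 1331)

Hensel's recurrence: r_{i+1} = r_i − f(r_i)·(f′(r_i))^{-1} mod 11^{i+2}, with f′(x) = 2x. Iterate:
  r_0 = 6 (mod 11)
  r_1 = 28 (mod 121)
  r_2 = 28 (mod 1331)
Final: r_2 = 28, and one checks f(r_2) ≡ 0 mod 11^3.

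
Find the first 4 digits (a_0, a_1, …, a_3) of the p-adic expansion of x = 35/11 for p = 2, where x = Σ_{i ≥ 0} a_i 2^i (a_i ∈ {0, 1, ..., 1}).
(a_0, …, a_3) = (1, 0, 0, 1)

v_2(35/11) = 0 (numerator and denominator both coprime to 2), so x ∈ ℤ_2^×. Compute digits iteratively via a_i = x_i mod 2, x_{i+1} = (x_i − a_i)/2, with x_0 = x:
  x_0 = 35/11;  a_0 = 1;  x_1 = (x_0 − 1)/2 = 12/11
  x_1 = 12/11;  a_1 = 0;  x_2 = (x_1 − 0)/2 = 6/11
  x_2 = 6/11;  a_2 = 0;  x_3 = (x_2 − 0)/2 = 3/11
  x_3 = 3/11;  a_3 = 1;  x_4 = (x_3 − 1)/2 = -4/11
Digits: (1, 0, 0, 1).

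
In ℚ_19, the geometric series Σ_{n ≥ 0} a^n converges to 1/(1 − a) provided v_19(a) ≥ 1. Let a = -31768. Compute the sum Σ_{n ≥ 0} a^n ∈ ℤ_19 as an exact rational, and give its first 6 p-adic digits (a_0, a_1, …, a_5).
Σ a^n = 1/(1 − a) = 1/31769;  first 6 digits = (1, 0, 7, 14, 10, 8)

v_19(a) = 2 ≥ 1, so the series converges in ℤ_19 to 1/(1 − a) = 1/(1 − (-31768)) = 1/31769. Expand this rational in ℤ_19: compute digits iteratively via d_i = x_i mod 19, x_{i+1} = (x_i − d_i)/19. The first 6 digits are (1, 0, 7, 14, 10, 8).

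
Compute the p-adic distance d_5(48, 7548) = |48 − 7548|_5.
d_5(48, 7548) = 1/625

Step 1 — x − y = 48 − 7548 = -7500. Step 2 — v_5(-7500) = 4 (factor: -7500 = −(5^4 · 12); the sign does not affect v_p). Step 3 — |x − y|_5 = 5^{-4} = 1/625.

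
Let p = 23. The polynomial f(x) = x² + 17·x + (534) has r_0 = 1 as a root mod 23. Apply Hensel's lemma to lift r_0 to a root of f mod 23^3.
r_2 = 11777 (mod 12167)

Hensel: r_{i+1} = r_i − f(r_i)·(f′(r_i))^{-1} mod 23^{i+2}, f′(x) = 2x + 17. Iterate:
  r_0 = 1 (mod 23)
  r_1 = 139 (mod 529)
  r_2 = 11777 (mod 12167)
Final: r = 11777 satisfies f(r) ≡ 0 mod 23^3.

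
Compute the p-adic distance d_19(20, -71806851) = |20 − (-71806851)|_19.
d_19(20, -71806851) = 1/2476099

Step 1 — x − y = 20 − (-71806851) = 71806871. Step 2 — v_19(71806871) = 5 (factor: 71806871 = (19^5 · 29); the sign does not affect v_p). Step 3 — |x − y|_19 = 19^{-5} = 1/2476099.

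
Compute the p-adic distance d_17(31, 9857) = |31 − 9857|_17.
d_17(31, 9857) = 1/4913

Step 1 — x − y = 31 − 9857 = -9826. Step 2 — v_17(-9826) = 3 (factor: -9826 = −(17^3 · 2); the sign does not affect v_p). Step 3 — |x − y|_17 = 17^{-3} = 1/4913.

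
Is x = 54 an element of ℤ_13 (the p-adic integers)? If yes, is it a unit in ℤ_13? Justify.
x ∈ ℤ_13^× (unit); v_13(x) = 0

ℤ_13 = {x ∈ ℚ_13 : v_13(x) ≥ 0} and ℤ_13^× = {x ∈ ℤ_13 : v_13(x) = 0}. Here v_13(54) = v_13(num) − v_13(den) = 0; compare against these criteria.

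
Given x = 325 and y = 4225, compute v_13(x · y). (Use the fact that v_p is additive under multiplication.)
v_13(1373125) = 3

v_p(x) = 1 (factor: 325 = 13^1 · 25); v_p(y) = 2 (factor: 4225 = 13^2 · 25). Additivity: v_p(xy) = v_p(x) + v_p(y) = 1 + 2 = 3. (Direct check: xy = 1373125 = 13^3 · (625).)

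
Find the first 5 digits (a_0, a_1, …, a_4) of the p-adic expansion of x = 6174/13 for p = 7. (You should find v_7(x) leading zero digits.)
(a_0, …, a_4) = (0, 0, 0, 3, 3)

v_7(6174/13) = 3, so a_0 = ... = a_2 = 0. Factor out: x = 7^3 · u with u = 18/13 a unit in ℤ_7. Expand u iteratively via a_{v+i} = u_i mod 7, u_{i+1} = (u_i − a_{v+i})/7:
  u_0 = 18/13;  a_3 = 3;  u_1 = (u_0 − 3)/7 = -3/13
  u_1 = -3/13;  a_4 = 3;  u_2 = (u_1 − 3)/7 = -6/13
Digits: (0, 0, 0, 3, 3).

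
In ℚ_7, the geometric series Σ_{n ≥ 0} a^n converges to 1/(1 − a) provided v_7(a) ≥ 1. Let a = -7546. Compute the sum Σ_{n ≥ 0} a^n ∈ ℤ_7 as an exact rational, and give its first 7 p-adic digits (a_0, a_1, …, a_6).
Σ a^n = 1/(1 − a) = 1/7547;  first 7 digits = (1, 0, 0, 6, 3, 6, 0)

v_7(a) = 3 ≥ 1, so the series converges in ℤ_7 to 1/(1 − a) = 1/(1 − (-7546)) = 1/7547. Expand this rational in ℤ_7: compute digits iteratively via d_i = x_i mod 7, x_{i+1} = (x_i − d_i)/7. The first 7 digits are (1, 0, 0, 6, 3, 6, 0).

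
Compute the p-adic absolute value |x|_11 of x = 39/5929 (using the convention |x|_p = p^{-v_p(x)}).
|39/5929|_11 = 121

Step 1 — compute v_11(x) by factoring powers of 11 out of the numerator and denominator: v_11(39/5929) = -2. Step 2 — apply |x|_p = p^{-v_p(x)} = 11^{2} = 121.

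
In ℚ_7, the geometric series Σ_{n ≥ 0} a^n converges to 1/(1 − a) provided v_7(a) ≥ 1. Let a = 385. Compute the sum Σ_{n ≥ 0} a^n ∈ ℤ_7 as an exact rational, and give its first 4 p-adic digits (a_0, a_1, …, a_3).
Σ a^n = 1/(1 − a) = -1/384;  first 4 digits = (1, 6, 1, 5)

v_7(a) = 1 ≥ 1, so the series converges in ℤ_7 to 1/(1 − a) = 1/(1 − 385) = -1/384. Expand this rational in ℤ_7: compute digits iteratively via d_i = x_i mod 7, x_{i+1} = (x_i − d_i)/7. The first 4 digits are (1, 6, 1, 5).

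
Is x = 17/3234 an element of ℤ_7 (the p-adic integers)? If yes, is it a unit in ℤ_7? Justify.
x ∉ ℤ_7 (v_7(x) = -2 < 0)

ℤ_7 = {x ∈ ℚ_7 : v_7(x) ≥ 0} and ℤ_7^× = {x ∈ ℤ_7 : v_7(x) = 0}. Here v_7(17/3234) = v_7(num) − v_7(den) = -2; compare against these criteria.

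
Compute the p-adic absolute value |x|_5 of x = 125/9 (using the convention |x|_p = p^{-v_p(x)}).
|125/9|_5 = 1/125

Step 1 — compute v_5(x) by factoring powers of 5 out of the numerator and denominator: v_5(125/9) = 3. Step 2 — apply |x|_p = p^{-v_p(x)} = 5^{-3} = 1/125.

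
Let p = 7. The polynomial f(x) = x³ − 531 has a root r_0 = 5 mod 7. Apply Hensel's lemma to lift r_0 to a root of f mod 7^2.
r_1 = 47 (mod 49)

Hensel: r_{i+1} = r_i − f(r_i)/f′(r_i) mod 7^{i+2}, where f′(x) = 3x². Iterate:
  r_0 = 5 (mod 7)
  r_1 = 47 (mod 49)
Final: r = 47 with f(r) ≡ 0 mod 7^2.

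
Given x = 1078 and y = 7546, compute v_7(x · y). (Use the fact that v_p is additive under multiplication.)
v_7(8134588) = 5

v_p(x) = 2 (factor: 1078 = 7^2 · 22); v_p(y) = 3 (factor: 7546 = 7^3 · 22). Additivity: v_p(xy) = v_p(x) + v_p(y) = 2 + 3 = 5. (Direct check: xy = 8134588 = 7^5 · (484).)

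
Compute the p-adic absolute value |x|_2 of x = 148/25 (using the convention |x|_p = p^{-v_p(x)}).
|148/25|_2 = 1/4

Step 1 — compute v_2(x) by factoring powers of 2 out of the numerator and denominator: v_2(148/25) = 2. Step 2 — apply |x|_p = p^{-v_p(x)} = 2^{-2} = 1/4.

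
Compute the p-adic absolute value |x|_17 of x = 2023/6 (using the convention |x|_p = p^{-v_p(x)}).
|2023/6|_17 = 1/289

Step 1 — compute v_17(x) by factoring powers of 17 out of the numerator and denominator: v_17(2023/6) = 2. Step 2 — apply |x|_p = p^{-v_p(x)} = 17^{-2} = 1/289.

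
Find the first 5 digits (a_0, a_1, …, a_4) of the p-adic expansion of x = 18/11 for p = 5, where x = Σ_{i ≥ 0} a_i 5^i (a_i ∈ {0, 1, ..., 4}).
(a_0, …, a_4) = (3, 2, 0, 4, 1)

v_5(18/11) = 0 (numerator and denominator both coprime to 5), so x ∈ ℤ_5^×. Compute digits iteratively via a_i = x_i mod 5, x_{i+1} = (x_i − a_i)/5, with x_0 = x:
  x_0 = 18/11;  a_0 = 3;  x_1 = (x_0 − 3)/5 = -3/11
  x_1 = -3/11;  a_1 = 2;  x_2 = (x_1 − 2)/5 = -5/11
  x_2 = -5/11;  a_2 = 0;  x_3 = (x_2 − 0)/5 = -1/11
  x_3 = -1/11;  a_3 = 4;  x_4 = (x_3 − 4)/5 = -9/11
  x_4 = -9/11;  a_4 = 1;  x_5 = (x_4 − 1)/5 = -4/11
Digits: (3, 2, 0, 4, 1).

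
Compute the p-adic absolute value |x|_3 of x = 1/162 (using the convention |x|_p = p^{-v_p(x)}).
|1/162|_3 = 81

Step 1 — compute v_3(x) by factoring powers of 3 out of the numerator and denominator: v_3(1/162) = -4. Step 2 — apply |x|_p = p^{-v_p(x)} = 3^{4} = 81.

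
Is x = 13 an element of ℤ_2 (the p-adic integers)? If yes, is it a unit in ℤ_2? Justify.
x ∈ ℤ_2^× (unit); v_2(x) = 0

ℤ_2 = {x ∈ ℚ_2 : v_2(x) ≥ 0} and ℤ_2^× = {x ∈ ℤ_2 : v_2(x) = 0}. Here v_2(13) = v_2(num) − v_2(den) = 0; compare against these criteria.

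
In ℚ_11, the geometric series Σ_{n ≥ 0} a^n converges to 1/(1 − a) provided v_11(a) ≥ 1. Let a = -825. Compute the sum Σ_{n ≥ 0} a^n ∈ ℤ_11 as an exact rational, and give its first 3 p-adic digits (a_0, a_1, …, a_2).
Σ a^n = 1/(1 − a) = 1/826;  first 3 digits = (1, 2, 8)

v_11(a) = 1 ≥ 1, so the series converges in ℤ_11 to 1/(1 − a) = 1/(1 − (-825)) = 1/826. Expand this rational in ℤ_11: compute digits iteratively via d_i = x_i mod 11, x_{i+1} = (x_i − d_i)/11. The first 3 digits are (1, 2, 8).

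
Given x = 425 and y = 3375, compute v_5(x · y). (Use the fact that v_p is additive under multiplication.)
v_5(1434375) = 5

v_p(x) = 2 (factor: 425 = 5^2 · 17); v_p(y) = 3 (factor: 3375 = 5^3 · 27). Additivity: v_p(xy) = v_p(x) + v_p(y) = 2 + 3 = 5. (Direct check: xy = 1434375 = 5^5 · (459).)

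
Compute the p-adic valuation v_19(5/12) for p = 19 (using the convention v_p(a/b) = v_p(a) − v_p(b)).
v_19(5/12) = 0

Factor powers of 19 from the numerator and denominator of the reduced fraction: 5 = 19^0 · 5 and 12 = 19^0 · 12. Apply v_p(a/b) = v_p(a) − v_p(b): v_19(5/12) = 0 − 0 = 0.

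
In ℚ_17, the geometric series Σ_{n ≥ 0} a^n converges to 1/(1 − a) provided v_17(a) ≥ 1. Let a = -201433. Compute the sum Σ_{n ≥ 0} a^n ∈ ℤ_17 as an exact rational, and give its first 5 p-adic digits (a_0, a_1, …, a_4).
Σ a^n = 1/(1 − a) = 1/201434;  first 5 digits = (1, 0, 0, 10, 14)

v_17(a) = 3 ≥ 1, so the series converges in ℤ_17 to 1/(1 − a) = 1/(1 − (-201433)) = 1/201434. Expand this rational in ℤ_17: compute digits iteratively via d_i = x_i mod 17, x_{i+1} = (x_i − d_i)/17. The first 5 digits are (1, 0, 0, 10, 14).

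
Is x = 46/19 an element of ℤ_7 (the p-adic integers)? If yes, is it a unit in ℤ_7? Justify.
x ∈ ℤ_7^× (unit); v_7(x) = 0

ℤ_7 = {x ∈ ℚ_7 : v_7(x) ≥ 0} and ℤ_7^× = {x ∈ ℤ_7 : v_7(x) = 0}. Here v_7(46/19) = v_7(num) − v_7(den) = 0; compare against these criteria.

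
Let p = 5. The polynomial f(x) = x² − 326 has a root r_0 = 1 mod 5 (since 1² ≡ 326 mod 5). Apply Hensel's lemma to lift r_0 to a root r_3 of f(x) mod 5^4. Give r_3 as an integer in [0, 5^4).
r_3 = 476 (mod 625)

Hensel's recurrence: r_{i+1} = r_i − f(r_i)·(f′(r_i))^{-1} mod 5^{i+2}, with f′(x) = 2x. Iterate:
  r_0 = 1 (mod 5)
  r_1 = 1 (mod 25)
  r_2 = 101 (mod 125)
  r_3 = 476 (mod 625)
Final: r_3 = 476, and one checks f(r_3) ≡ 0 mod 5^4.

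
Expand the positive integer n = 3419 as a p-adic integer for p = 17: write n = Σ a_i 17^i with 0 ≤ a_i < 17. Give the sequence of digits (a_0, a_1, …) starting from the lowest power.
(a_0, a_1, …) = (2, 14, 11)

Repeated division by 17 gives the digits low-to-high: 3419 = 2 + 14·17^1 + 11·17^2. Digit sequence: (2, 14, 11).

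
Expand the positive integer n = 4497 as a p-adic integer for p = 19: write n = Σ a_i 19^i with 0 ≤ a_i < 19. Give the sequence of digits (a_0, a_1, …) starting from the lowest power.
(a_0, a_1, …) = (13, 8, 12)

Repeated division by 19 gives the digits low-to-high: 4497 = 13 + 8·19^1 + 12·19^2. Digit sequence: (13, 8, 12).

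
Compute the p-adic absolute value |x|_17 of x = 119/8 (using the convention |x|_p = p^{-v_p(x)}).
|119/8|_17 = 1/17

Step 1 — compute v_17(x) by factoring powers of 17 out of the numerator and denominator: v_17(119/8) = 1. Step 2 — apply |x|_p = p^{-v_p(x)} = 17^{-1} = 1/17.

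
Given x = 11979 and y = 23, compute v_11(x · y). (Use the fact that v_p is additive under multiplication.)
v_11(275517) = 3

v_p(x) = 3 (factor: 11979 = 11^3 · 9); v_p(y) = 0 (factor: 23 = 11^0 · 23). Additivity: v_p(xy) = v_p(x) + v_p(y) = 3 + 0 = 3. (Direct check: xy = 275517 = 11^3 · (207).)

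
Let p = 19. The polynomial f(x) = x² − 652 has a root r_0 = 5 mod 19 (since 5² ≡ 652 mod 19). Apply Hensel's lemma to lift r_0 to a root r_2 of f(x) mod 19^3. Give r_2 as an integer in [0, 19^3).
r_2 = 1259 (mod 6859)

Hensel's recurrence: r_{i+1} = r_i − f(r_i)·(f′(r_i))^{-1} mod 19^{i+2}, with f′(x) = 2x. Iterate:
  r_0 = 5 (mod 19)
  r_1 = 176 (mod 361)
  r_2 = 1259 (mod 6859)
Final: r_2 = 1259, and one checks f(r_2) ≡ 0 mod 19^3.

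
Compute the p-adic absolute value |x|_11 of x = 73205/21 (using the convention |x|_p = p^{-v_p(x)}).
|73205/21|_11 = 1/14641

Step 1 — compute v_11(x) by factoring powers of 11 out of the numerator and denominator: v_11(73205/21) = 4. Step 2 — apply |x|_p = p^{-v_p(x)} = 11^{-4} = 1/14641.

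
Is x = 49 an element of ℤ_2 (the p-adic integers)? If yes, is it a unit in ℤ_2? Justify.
x ∈ ℤ_2^× (unit); v_2(x) = 0

ℤ_2 = {x ∈ ℚ_2 : v_2(x) ≥ 0} and ℤ_2^× = {x ∈ ℤ_2 : v_2(x) = 0}. Here v_2(49) = v_2(num) − v_2(den) = 0; compare against these criteria.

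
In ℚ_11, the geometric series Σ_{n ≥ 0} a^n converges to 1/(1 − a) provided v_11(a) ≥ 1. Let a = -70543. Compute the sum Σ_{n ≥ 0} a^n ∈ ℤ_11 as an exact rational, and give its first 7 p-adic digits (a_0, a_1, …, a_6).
Σ a^n = 1/(1 − a) = 1/70544;  first 7 digits = (1, 0, 0, 2, 6, 10, 3)

v_11(a) = 3 ≥ 1, so the series converges in ℤ_11 to 1/(1 − a) = 1/(1 − (-70543)) = 1/70544. Expand this rational in ℤ_11: compute digits iteratively via d_i = x_i mod 11, x_{i+1} = (x_i − d_i)/11. The first 7 digits are (1, 0, 0, 2, 6, 10, 3).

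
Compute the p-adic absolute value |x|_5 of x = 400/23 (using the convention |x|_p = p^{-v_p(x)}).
|400/23|_5 = 1/25

Step 1 — compute v_5(x) by factoring powers of 5 out of the numerator and denominator: v_5(400/23) = 2. Step 2 — apply |x|_p = p^{-v_p(x)} = 5^{-2} = 1/25.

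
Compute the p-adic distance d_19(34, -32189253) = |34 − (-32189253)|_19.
d_19(34, -32189253) = 1/2476099

Step 1 — x − y = 34 − (-32189253) = 32189287. Step 2 — v_19(32189287) = 5 (factor: 32189287 = (19^5 · 13); the sign does not affect v_p). Step 3 — |x − y|_19 = 19^{-5} = 1/2476099.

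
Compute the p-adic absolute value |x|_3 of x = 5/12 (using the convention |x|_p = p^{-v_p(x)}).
|5/12|_3 = 3

Step 1 — compute v_3(x) by factoring powers of 3 out of the numerator and denominator: v_3(5/12) = -1. Step 2 — apply |x|_p = p^{-v_p(x)} = 3^{1} = 3.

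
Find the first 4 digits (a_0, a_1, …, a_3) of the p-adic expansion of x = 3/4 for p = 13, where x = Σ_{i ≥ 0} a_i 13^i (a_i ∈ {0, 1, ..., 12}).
(a_0, …, a_3) = (4, 3, 3, 3)

v_13(3/4) = 0 (numerator and denominator both coprime to 13), so x ∈ ℤ_13^×. Compute digits iteratively via a_i = x_i mod 13, x_{i+1} = (x_i − a_i)/13, with x_0 = x:
  x_0 = 3/4;  a_0 = 4;  x_1 = (x_0 − 4)/13 = -1/4
  x_1 = -1/4;  a_1 = 3;  x_2 = (x_1 − 3)/13 = -1/4
  x_2 = -1/4;  a_2 = 3;  x_3 = (x_2 − 3)/13 = -1/4
  x_3 = -1/4;  a_3 = 3;  x_4 = (x_3 − 3)/13 = -1/4
Digits: (4, 3, 3, 3).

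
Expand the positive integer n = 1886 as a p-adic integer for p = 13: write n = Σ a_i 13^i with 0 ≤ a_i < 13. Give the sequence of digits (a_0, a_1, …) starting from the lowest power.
(a_0, a_1, …) = (1, 2, 11)

Repeated division by 13 gives the digits low-to-high: 1886 = 1 + 2·13^1 + 11·13^2. Digit sequence: (1, 2, 11).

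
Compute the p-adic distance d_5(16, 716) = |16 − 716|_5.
d_5(16, 716) = 1/25

Step 1 — x − y = 16 − 716 = -700. Step 2 — v_5(-700) = 2 (factor: -700 = −(5^2 · 28); the sign does not affect v_p). Step 3 — |x − y|_5 = 5^{-2} = 1/25.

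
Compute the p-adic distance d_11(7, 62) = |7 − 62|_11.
d_11(7, 62) = 1/11

Step 1 — x − y = 7 − 62 = -55. Step 2 — v_11(-55) = 1 (factor: -55 = −(11^1 · 5); the sign does not affect v_p). Step 3 — |x − y|_11 = 11^{-1} = 1/11.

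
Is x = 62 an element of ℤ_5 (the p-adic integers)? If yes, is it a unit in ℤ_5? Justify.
x ∈ ℤ_5^× (unit); v_5(x) = 0

ℤ_5 = {x ∈ ℚ_5 : v_5(x) ≥ 0} and ℤ_5^× = {x ∈ ℤ_5 : v_5(x) = 0}. Here v_5(62) = v_5(num) − v_5(den) = 0; compare against these criteria.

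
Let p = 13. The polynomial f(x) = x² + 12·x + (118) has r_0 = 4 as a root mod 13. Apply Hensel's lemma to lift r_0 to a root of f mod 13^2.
r_1 = 147 (mod 169)

Hensel: r_{i+1} = r_i − f(r_i)·(f′(r_i))^{-1} mod 13^{i+2}, f′(x) = 2x + 12. Iterate:
  r_0 = 4 (mod 13)
  r_1 = 147 (mod 169)
Final: r = 147 satisfies f(r) ≡ 0 mod 13^2.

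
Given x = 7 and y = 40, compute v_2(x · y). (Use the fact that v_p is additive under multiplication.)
v_2(280) = 3

v_p(x) = 0 (factor: 7 = 2^0 · 7); v_p(y) = 3 (factor: 40 = 2^3 · 5). Additivity: v_p(xy) = v_p(x) + v_p(y) = 0 + 3 = 3. (Direct check: xy = 280 = 2^3 · (35).)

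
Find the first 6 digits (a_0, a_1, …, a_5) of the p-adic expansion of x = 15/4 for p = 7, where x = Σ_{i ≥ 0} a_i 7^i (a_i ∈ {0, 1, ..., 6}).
(a_0, …, a_5) = (2, 2, 5, 1, 5, 1)

v_7(15/4) = 0 (numerator and denominator both coprime to 7), so x ∈ ℤ_7^×. Compute digits iteratively via a_i = x_i mod 7, x_{i+1} = (x_i − a_i)/7, with x_0 = x:
  x_0 = 15/4;  a_0 = 2;  x_1 = (x_0 − 2)/7 = 1/4
  x_1 = 1/4;  a_1 = 2;  x_2 = (x_1 − 2)/7 = -1/4
  x_2 = -1/4;  a_2 = 5;  x_3 = (x_2 − 5)/7 = -3/4
  x_3 = -3/4;  a_3 = 1;  x_4 = (x_3 − 1)/7 = -1/4
  x_4 = -1/4;  a_4 = 5;  x_5 = (x_4 − 5)/7 = -3/4
  x_5 = -3/4;  a_5 = 1;  x_6 = (x_5 − 1)/7 = -1/4
Digits: (2, 2, 5, 1, 5, 1).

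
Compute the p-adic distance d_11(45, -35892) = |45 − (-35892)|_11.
d_11(45, -35892) = 1/1331

Step 1 — x − y = 45 − (-35892) = 35937. Step 2 — v_11(35937) = 3 (factor: 35937 = (11^3 · 27); the sign does not affect v_p). Step 3 — |x − y|_11 = 11^{-3} = 1/1331.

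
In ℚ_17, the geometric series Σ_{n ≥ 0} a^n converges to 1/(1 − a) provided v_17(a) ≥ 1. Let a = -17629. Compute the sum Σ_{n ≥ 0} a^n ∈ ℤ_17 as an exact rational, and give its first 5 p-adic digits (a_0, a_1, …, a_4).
Σ a^n = 1/(1 − a) = 1/17630;  first 5 digits = (1, 0, 7, 13, 14)

v_17(a) = 2 ≥ 1, so the series converges in ℤ_17 to 1/(1 − a) = 1/(1 − (-17629)) = 1/17630. Expand this rational in ℤ_17: compute digits iteratively via d_i = x_i mod 17, x_{i+1} = (x_i − d_i)/17. The first 5 digits are (1, 0, 7, 13, 14).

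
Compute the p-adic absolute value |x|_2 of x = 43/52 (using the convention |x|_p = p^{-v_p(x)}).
|43/52|_2 = 4

Step 1 — compute v_2(x) by factoring powers of 2 out of the numerator and denominator: v_2(43/52) = -2. Step 2 — apply |x|_p = p^{-v_p(x)} = 2^{2} = 4.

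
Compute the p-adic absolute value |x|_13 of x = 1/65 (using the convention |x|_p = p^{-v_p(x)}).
|1/65|_13 = 13

Step 1 — compute v_13(x) by factoring powers of 13 out of the numerator and denominator: v_13(1/65) = -1. Step 2 — apply |x|_p = p^{-v_p(x)} = 13^{1} = 13.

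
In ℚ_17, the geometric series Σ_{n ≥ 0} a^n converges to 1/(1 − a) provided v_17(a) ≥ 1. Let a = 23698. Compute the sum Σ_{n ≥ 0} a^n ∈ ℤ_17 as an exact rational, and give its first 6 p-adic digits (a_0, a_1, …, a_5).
Σ a^n = 1/(1 − a) = -1/23697;  first 6 digits = (1, 0, 14, 4, 9, 4)

v_17(a) = 2 ≥ 1, so the series converges in ℤ_17 to 1/(1 − a) = 1/(1 − 23698) = -1/23697. Expand this rational in ℤ_17: compute digits iteratively via d_i = x_i mod 17, x_{i+1} = (x_i − d_i)/17. The first 6 digits are (1, 0, 14, 4, 9, 4).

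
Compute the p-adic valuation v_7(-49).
v_7(-49) = 2

v_7(n) is the largest exponent k such that 7^k divides n. Factor out: -49 = -7^2 · 1. (Sign doesn't affect v_p.) So v_7(-49) = 2.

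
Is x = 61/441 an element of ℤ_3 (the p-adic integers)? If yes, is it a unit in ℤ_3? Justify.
x ∉ ℤ_3 (v_3(x) = -2 < 0)

ℤ_3 = {x ∈ ℚ_3 : v_3(x) ≥ 0} and ℤ_3^× = {x ∈ ℤ_3 : v_3(x) = 0}. Here v_3(61/441) = v_3(num) − v_3(den) = -2; compare against these criteria.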